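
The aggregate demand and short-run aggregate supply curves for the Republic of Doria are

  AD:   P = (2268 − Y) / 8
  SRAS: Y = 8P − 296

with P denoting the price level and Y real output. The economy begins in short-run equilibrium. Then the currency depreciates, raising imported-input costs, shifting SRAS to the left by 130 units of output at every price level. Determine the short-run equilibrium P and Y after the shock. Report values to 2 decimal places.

This is a negative supply shock: SRAS shifts left.
New SRAS: Y = 8P − 426.
Set AD = SRAS: 2268 − 8P = 8P − 426, so 2694 = 16P and P = 168.38.
Substituting into AD, Y = 921.00.

P = 168.38, Y = 921.00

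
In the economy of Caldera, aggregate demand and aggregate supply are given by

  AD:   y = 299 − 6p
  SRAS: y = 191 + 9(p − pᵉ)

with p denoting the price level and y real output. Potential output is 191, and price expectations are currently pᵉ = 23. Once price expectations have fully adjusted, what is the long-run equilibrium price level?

Short run: with pᵉ = 23, SRAS is y = 9p − 16. Setting AD = SRAS gives 315 = 15p, so p = 21 and y = 299 − 6·21 = 173.
Output 173 is below potential 191, so over time expected prices fall and SRAS shifts right until y returns to 191.
Long run: y = 191 on the AD curve gives 191 = 299 − 6p, so p = 18.

Long-run p = 18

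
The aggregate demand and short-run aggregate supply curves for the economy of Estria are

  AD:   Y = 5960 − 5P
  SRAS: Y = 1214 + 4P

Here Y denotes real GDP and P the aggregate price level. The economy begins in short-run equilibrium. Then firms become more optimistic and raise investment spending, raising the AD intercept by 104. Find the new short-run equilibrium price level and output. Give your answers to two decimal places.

P = 538.89, Y = 3369.56

This is a positive demand shock: AD shifts right.
New AD: Y = 6064 − 5P.
Set AD = SRAS: 6064 − 5P = 1214 + 4P, so 4850 = 9P and P = 538.89.
Substituting into AD, Y = 3369.56.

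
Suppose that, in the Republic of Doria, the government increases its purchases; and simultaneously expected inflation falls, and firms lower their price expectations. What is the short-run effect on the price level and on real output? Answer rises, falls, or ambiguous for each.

The first event is a positive demand shock: AD shifts right, which by itself pushes P up and Y up.
The second is a favourable supply shock: SRAS shifts right, which by itself pushes P down and Y up.
The two shocks push P in opposite directions, so the effect on P is ambiguous. Both shocks push Y up, so Y rises.

Price level: ambiguous; output: rises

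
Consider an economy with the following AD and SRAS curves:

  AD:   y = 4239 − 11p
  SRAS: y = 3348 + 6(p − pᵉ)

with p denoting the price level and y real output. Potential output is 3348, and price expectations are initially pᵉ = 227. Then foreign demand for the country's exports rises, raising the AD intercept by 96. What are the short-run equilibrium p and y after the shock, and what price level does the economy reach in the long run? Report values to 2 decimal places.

Short run: p = 138.18, y = 2815.06. Long run: p = 89.73.

AD shifts right: new AD is y = 4335 − 11p. With pᵉ = 227, SRAS is y = 1986 + 6p.
Short run: 4335 − 11p = 1986 + 6p gives 2349 = 17p, so p = 138.18 and y = 4335 − 11p = 2815.06.
y = 2815.06 is below potential 3348; expectations adjust and SRAS shifts right until y = 3348.
Long run: on the new AD curve, 3348 = 4335 − 11p gives p = 89.73.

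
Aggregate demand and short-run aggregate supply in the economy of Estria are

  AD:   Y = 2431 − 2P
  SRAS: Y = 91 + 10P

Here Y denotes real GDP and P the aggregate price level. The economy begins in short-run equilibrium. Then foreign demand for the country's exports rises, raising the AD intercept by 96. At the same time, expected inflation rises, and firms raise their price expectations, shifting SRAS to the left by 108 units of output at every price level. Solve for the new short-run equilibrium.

P = 212, Y = 2103

After both shocks: AD is Y = 2527 − 2P and SRAS is Y = 10P − 17.
Setting them equal: 2544 = 12P, so P = 212.
Y = 2527 − 2·212 = 2103.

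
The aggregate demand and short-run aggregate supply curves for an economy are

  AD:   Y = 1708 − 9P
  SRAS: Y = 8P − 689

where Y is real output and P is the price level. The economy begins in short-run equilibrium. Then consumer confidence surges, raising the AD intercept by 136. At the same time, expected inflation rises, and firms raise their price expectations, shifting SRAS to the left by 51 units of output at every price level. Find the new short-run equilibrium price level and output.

After both shocks: AD is Y = 1844 − 9P and SRAS is Y = 8P − 740.
Setting them equal: 2584 = 17P, so P = 152.
Y = 1844 − 9·152 = 476.

P = 152, Y = 476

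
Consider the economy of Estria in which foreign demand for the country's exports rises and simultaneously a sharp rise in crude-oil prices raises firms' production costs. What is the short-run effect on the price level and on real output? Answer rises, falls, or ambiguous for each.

Price level: rises; output: ambiguous

The first event is a positive demand shock: AD shifts right, which by itself pushes P up and Y up.
The second is an adverse supply shock: SRAS shifts left, which by itself pushes P up and Y down.
Both shocks push P up, so P rises. The two shocks push Y in opposite directions, so the effect on Y is ambiguous.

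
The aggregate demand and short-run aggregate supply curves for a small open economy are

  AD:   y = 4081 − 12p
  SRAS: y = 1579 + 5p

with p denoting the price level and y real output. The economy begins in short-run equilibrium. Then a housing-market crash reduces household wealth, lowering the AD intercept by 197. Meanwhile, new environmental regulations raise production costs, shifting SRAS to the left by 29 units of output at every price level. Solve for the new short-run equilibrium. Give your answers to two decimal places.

p = 137.29, y = 2236.47

After both shocks: AD is y = 3884 − 12p and SRAS is y = 1550 + 5p.
Setting them equal: 2334 = 17p, so p = 137.29.
Substituting into AD, y = 2236.47.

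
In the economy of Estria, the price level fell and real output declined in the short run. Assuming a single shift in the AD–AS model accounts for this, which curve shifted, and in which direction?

P fell and Y fell. An AD shift moves P and Y in the same direction; an SRAS shift moves them in opposite directions.
Here P and Y moved in the same direction, so the AD curve shifted.
Since Y fell, AD shifted left.

AD shifted left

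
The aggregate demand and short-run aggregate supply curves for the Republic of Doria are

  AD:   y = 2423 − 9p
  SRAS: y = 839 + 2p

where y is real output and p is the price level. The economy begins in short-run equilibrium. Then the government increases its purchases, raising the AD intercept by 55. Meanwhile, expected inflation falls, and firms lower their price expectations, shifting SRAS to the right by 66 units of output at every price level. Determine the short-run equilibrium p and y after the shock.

p = 143, y = 1191

After both shocks: AD is y = 2478 − 9p and SRAS is y = 905 + 2p.
Setting them equal: 1573 = 11p, so p = 143.
y = 2478 − 9·143 = 1191.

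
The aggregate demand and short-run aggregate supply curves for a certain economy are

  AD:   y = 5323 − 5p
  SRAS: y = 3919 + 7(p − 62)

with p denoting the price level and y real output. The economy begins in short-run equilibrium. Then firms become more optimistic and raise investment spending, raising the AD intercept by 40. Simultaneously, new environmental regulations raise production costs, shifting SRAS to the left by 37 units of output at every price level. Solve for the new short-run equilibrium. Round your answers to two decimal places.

p = 159.58, y = 4565.08

After both shocks: AD is y = 5363 − 5p and SRAS is y = 3448 + 7p.
Setting them equal: 1915 = 12p, so p = 159.58.
Substituting into AD, y = 4565.08.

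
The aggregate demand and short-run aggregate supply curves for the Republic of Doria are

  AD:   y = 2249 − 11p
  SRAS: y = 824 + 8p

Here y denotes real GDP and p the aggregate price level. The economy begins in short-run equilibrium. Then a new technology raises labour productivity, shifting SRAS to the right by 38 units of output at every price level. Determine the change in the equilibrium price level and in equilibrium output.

This is a positive supply shock: SRAS shifts right.
New SRAS: y = 862 + 8p.
Set AD = SRAS: 2249 − 11p = 862 + 8p, so 1387 = 19p and p = 73.
y = 2249 − 11·73 = 1446.
Initially p = 75, y = 1424, so Δp = -2 and Δy = +22.

Δp = -2, Δy = +22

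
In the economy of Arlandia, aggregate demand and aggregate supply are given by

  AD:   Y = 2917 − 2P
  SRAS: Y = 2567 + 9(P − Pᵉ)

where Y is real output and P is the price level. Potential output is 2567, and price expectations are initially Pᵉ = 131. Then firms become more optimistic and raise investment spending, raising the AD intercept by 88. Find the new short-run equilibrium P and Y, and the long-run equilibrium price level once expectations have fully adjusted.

Short run: P = 147, Y = 2711. Long run: P = 219.

AD shifts right: new AD is Y = 3005 − 2P. With Pᵉ = 131, SRAS is Y = 1388 + 9P.
Short run: 3005 − 2P = 1388 + 9P gives 1617 = 11P, so P = 147 and Y = 3005 − 2·147 = 2711.
Y = 2711 is above potential 2567; expectations adjust and SRAS shifts left until Y = 2567.
Long run: on the new AD curve, 2567 = 3005 − 2P gives P = 219.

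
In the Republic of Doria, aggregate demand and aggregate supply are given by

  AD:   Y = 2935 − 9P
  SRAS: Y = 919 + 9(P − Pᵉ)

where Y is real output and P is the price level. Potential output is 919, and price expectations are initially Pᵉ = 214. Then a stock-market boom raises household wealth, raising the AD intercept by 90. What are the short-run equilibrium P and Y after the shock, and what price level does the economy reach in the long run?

AD shifts right: new AD is Y = 3025 − 9P. With Pᵉ = 214, SRAS is Y = 9P − 1007.
Short run: 3025 − 9P = 9P − 1007 gives 4032 = 18P, so P = 224 and Y = 3025 − 9·224 = 1009.
Y = 1009 is above potential 919; expectations adjust and SRAS shifts left until Y = 919.
Long run: on the new AD curve, 919 = 3025 − 9P gives P = 234.

Short run: P = 224, Y = 1009. Long run: P = 234.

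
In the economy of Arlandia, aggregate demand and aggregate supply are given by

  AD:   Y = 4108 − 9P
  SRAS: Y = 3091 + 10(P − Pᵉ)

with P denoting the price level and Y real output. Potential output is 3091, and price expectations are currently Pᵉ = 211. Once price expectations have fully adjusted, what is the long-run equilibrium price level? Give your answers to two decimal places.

Short run: with Pᵉ = 211, SRAS is Y = 981 + 10P. Setting AD = SRAS gives 3127 = 19P, so P = 164.58 and Y = 4108 − 9P = 2626.79.
Output 2626.79 is below potential 3091, so over time expected prices fall and SRAS shifts right until Y returns to 3091.
Long run: Y = 3091 on the AD curve gives 3091 = 4108 − 9P, so P = 113.00.

Long-run P = 113.00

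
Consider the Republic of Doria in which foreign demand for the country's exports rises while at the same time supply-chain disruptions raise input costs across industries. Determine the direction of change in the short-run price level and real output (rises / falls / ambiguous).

The first event is a positive demand shock: AD shifts right, which by itself pushes P up and Y up.
The second is an adverse supply shock: SRAS shifts left, which by itself pushes P up and Y down.
Both shocks push P up, so P rises. The two shocks push Y in opposite directions, so the effect on Y is ambiguous.

Price level: rises; output: ambiguous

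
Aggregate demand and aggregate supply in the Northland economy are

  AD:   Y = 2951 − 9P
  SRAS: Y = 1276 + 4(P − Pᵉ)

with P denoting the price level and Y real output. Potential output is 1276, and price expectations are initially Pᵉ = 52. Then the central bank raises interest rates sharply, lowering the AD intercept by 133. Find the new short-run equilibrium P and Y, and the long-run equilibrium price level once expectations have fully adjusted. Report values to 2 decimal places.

AD shifts left: new AD is Y = 2818 − 9P. With Pᵉ = 52, SRAS is Y = 1068 + 4P.
Short run: 2818 − 9P = 1068 + 4P gives 1750 = 13P, so P = 134.62 and Y = 2818 − 9P = 1606.46.
Y = 1606.46 is above potential 1276; expectations adjust and SRAS shifts left until Y = 1276.
Long run: on the new AD curve, 1276 = 2818 − 9P gives P = 171.33.

Short run: P = 134.62, Y = 1606.46. Long run: P = 171.33.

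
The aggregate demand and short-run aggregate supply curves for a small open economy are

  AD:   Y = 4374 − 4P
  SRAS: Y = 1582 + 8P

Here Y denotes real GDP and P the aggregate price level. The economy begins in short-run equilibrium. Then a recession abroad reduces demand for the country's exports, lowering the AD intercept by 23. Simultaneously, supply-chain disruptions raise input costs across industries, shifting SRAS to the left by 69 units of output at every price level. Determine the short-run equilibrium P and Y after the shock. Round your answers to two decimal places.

After both shocks: AD is Y = 4351 − 4P and SRAS is Y = 1513 + 8P.
Setting them equal: 2838 = 12P, so P = 236.50.
Substituting into AD, Y = 3405.00.

P = 236.50, Y = 3405.00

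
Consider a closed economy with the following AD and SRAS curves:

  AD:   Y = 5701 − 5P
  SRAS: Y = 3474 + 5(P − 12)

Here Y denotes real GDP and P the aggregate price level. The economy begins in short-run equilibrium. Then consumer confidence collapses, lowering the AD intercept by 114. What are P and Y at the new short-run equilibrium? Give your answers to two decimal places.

This is a negative demand shock: AD shifts left.
New AD: Y = 5587 − 5P.
SRAS can be written Y = 3414 + 5P.
Set AD = SRAS: 5587 − 5P = 3414 + 5P, so 2173 = 10P and P = 217.30.
Substituting into AD, Y = 4500.50.

P = 217.30, Y = 4500.50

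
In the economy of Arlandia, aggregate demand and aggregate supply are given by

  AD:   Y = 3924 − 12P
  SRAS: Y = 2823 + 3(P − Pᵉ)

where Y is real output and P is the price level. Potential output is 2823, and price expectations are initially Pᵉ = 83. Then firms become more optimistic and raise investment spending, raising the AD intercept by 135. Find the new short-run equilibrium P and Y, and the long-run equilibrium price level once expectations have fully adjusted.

AD shifts right: new AD is Y = 4059 − 12P. With Pᵉ = 83, SRAS is Y = 2574 + 3P.
Short run: 4059 − 12P = 2574 + 3P gives 1485 = 15P, so P = 99 and Y = 4059 − 12·99 = 2871.
Y = 2871 is above potential 2823; expectations adjust and SRAS shifts left until Y = 2823.
Long run: on the new AD curve, 2823 = 4059 − 12P gives P = 103.

Short run: P = 99, Y = 2871. Long run: P = 103.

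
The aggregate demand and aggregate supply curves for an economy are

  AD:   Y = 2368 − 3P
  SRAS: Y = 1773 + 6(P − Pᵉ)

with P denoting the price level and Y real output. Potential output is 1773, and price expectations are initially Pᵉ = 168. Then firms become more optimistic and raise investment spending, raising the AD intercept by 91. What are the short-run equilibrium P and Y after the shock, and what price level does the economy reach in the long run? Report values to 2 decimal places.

AD shifts right: new AD is Y = 2459 − 3P. With Pᵉ = 168, SRAS is Y = 765 + 6P.
Short run: 2459 − 3P = 765 + 6P gives 1694 = 9P, so P = 188.22 and Y = 2459 − 3P = 1894.33.
Y = 1894.33 is above potential 1773; expectations adjust and SRAS shifts left until Y = 1773.
Long run: on the new AD curve, 1773 = 2459 − 3P gives P = 228.67.

Short run: P = 188.22, Y = 1894.33. Long run: P = 228.67.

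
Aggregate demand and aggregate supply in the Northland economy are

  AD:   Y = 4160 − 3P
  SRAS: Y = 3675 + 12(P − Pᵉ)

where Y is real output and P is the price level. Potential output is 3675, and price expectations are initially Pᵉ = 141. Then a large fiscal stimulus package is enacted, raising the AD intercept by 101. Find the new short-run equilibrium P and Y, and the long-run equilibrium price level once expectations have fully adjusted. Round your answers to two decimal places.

Short run: P = 151.87, Y = 3805.40. Long run: P = 195.33.

AD shifts right: new AD is Y = 4261 − 3P. With Pᵉ = 141, SRAS is Y = 1983 + 12P.
Short run: 4261 − 3P = 1983 + 12P gives 2278 = 15P, so P = 151.87 and Y = 4261 − 3P = 3805.40.
Y = 3805.40 is above potential 3675; expectations adjust and SRAS shifts left until Y = 3675.
Long run: on the new AD curve, 3675 = 4261 − 3P gives P = 195.33.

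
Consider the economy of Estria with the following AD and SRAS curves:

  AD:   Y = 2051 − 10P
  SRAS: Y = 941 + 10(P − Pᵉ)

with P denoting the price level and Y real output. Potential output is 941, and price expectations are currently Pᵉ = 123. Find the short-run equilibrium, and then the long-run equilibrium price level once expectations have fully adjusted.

Short run: P = 117, Y = 881. Long run: P = 111.

Short run: with Pᵉ = 123, SRAS is Y = 10P − 289. Setting AD = SRAS gives 2340 = 20P, so P = 117 and Y = 2051 − 10·117 = 881.
Output 881 is below potential 941, so over time expected prices fall and SRAS shifts right until Y returns to 941.
Long run: Y = 941 on the AD curve gives 941 = 2051 − 10P, so P = 111.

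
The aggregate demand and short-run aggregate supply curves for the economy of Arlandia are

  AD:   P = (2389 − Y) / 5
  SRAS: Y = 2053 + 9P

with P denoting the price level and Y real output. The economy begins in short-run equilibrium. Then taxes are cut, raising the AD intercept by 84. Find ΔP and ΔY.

ΔP = +6, ΔY = +54

This is a positive demand shock: AD shifts right.
New AD: Y = 2473 − 5P.
Set AD = SRAS: 2473 − 5P = 2053 + 9P, so 420 = 14P and P = 30.
Y = 2473 − 5·30 = 2323.
Initially P = 24, Y = 2269, so ΔP = +6 and ΔY = +54.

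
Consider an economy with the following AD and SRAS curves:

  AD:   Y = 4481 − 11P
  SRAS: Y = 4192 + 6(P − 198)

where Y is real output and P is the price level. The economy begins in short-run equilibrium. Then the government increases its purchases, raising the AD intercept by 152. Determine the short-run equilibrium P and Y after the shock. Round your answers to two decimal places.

This is a positive demand shock: AD shifts right.
New AD: Y = 4633 − 11P.
SRAS can be written Y = 3004 + 6P.
Set AD = SRAS: 4633 − 11P = 3004 + 6P, so 1629 = 17P and P = 95.82.
Substituting into AD, Y = 3578.94.

P = 95.82, Y = 3578.94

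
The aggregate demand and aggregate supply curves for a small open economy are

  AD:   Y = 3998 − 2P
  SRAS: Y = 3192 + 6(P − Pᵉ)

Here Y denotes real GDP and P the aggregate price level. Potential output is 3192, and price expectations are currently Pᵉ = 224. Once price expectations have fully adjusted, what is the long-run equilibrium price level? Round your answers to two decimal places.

Long-run P = 403.00

Short run: with Pᵉ = 224, SRAS is Y = 1848 + 6P. Setting AD = SRAS gives 2150 = 8P, so P = 268.75 and Y = 3998 − 2P = 3460.50.
Output 3460.50 is above potential 3192, so over time expected prices rise and SRAS shifts left until Y returns to 3192.
Long run: Y = 3192 on the AD curve gives 3192 = 3998 − 2P, so P = 403.00.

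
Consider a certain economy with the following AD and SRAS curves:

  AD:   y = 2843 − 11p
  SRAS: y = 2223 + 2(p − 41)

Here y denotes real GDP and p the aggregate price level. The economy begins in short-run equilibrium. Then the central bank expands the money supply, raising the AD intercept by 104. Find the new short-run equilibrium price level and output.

p = 62, y = 2265

This is a positive demand shock: AD shifts right.
New AD: y = 2947 − 11p.
SRAS can be written y = 2141 + 2p.
Set AD = SRAS: 2947 − 11p = 2141 + 2p, so 806 = 13p and p = 62.
y = 2947 − 11·62 = 2265.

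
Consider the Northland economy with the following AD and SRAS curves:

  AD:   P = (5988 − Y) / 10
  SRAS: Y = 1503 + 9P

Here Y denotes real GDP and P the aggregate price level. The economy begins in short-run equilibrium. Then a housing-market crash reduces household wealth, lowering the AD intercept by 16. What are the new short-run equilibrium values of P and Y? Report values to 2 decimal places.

P = 235.21, Y = 3619.89

This is a negative demand shock: AD shifts left.
New AD: Y = 5972 − 10P.
Set AD = SRAS: 5972 − 10P = 1503 + 9P, so 4469 = 19P and P = 235.21.
Substituting into AD, Y = 3619.89.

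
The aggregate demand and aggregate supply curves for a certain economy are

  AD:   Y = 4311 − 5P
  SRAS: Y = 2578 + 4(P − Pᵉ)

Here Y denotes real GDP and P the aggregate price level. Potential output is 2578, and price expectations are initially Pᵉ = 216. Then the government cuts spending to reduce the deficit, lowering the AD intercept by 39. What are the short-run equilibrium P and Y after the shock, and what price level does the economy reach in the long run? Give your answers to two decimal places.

AD shifts left: new AD is Y = 4272 − 5P. With Pᵉ = 216, SRAS is Y = 1714 + 4P.
Short run: 4272 − 5P = 1714 + 4P gives 2558 = 9P, so P = 284.22 and Y = 4272 − 5P = 2850.89.
Y = 2850.89 is above potential 2578; expectations adjust and SRAS shifts left until Y = 2578.
Long run: on the new AD curve, 2578 = 4272 − 5P gives P = 338.80.

Short run: P = 284.22, Y = 2850.89. Long run: P = 338.80.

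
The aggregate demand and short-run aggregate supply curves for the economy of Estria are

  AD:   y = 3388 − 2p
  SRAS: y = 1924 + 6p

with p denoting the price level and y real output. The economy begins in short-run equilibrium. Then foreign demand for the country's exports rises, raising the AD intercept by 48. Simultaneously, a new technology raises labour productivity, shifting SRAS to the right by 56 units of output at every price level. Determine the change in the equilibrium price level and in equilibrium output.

Δp = -1, Δy = +50

After both shocks: AD is y = 3436 − 2p and SRAS is y = 1980 + 6p.
Setting them equal: 1456 = 8p, so p = 182.
y = 3436 − 2·182 = 3072.
Initially p = 183, y = 3022, so Δp = -1 and Δy = +50.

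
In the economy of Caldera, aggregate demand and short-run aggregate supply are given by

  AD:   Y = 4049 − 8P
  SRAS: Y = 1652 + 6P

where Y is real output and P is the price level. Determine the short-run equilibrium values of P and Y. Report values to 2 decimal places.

Set AD = SRAS: 4049 − 8P = 1652 + 6P, so 2397 = 14P and P = 171.21.
Substituting into AD, Y = 4049 − 8P = 2679.29.

P = 171.21, Y = 2679.29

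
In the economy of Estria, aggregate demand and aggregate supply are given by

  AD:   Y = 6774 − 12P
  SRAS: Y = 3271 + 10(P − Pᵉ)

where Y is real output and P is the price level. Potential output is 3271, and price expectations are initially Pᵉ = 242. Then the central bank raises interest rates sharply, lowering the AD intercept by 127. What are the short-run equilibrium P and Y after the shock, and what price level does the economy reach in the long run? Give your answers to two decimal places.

Short run: P = 263.45, Y = 3485.55. Long run: P = 281.33.

AD shifts left: new AD is Y = 6647 − 12P. With Pᵉ = 242, SRAS is Y = 851 + 10P.
Short run: 6647 − 12P = 851 + 10P gives 5796 = 22P, so P = 263.45 and Y = 6647 − 12P = 3485.55.
Y = 3485.55 is above potential 3271; expectations adjust and SRAS shifts left until Y = 3271.
Long run: on the new AD curve, 3271 = 6647 − 12P gives P = 281.33.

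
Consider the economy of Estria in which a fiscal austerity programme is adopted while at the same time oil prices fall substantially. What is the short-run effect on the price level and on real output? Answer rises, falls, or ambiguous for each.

The first event is a negative demand shock: AD shifts left, which by itself pushes P down and Y down.
The second is a favourable supply shock: SRAS shifts right, which by itself pushes P down and Y up.
Both shocks push P down, so P falls. The two shocks push Y in opposite directions, so the effect on Y is ambiguous.

Price level: falls; output: ambiguous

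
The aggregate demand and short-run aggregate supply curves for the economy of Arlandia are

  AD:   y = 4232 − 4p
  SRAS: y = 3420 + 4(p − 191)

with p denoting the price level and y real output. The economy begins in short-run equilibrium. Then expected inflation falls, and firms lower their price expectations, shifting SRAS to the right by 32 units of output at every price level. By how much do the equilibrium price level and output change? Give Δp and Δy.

Δp = -4, Δy = +16

This is a positive supply shock: SRAS shifts right.
New SRAS: y = 2688 + 4p.
Set AD = SRAS: 4232 − 4p = 2688 + 4p, so 1544 = 8p and p = 193.
y = 4232 − 4·193 = 3460.
Initially p = 197, y = 3444, so Δp = -4 and Δy = +16.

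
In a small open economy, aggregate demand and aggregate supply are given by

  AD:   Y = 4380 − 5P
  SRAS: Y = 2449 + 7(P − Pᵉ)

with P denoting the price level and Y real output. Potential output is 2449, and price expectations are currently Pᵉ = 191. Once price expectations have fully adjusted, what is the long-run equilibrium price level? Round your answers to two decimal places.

Short run: with Pᵉ = 191, SRAS is Y = 1112 + 7P. Setting AD = SRAS gives 3268 = 12P, so P = 272.33 and Y = 4380 − 5P = 3018.33.
Output 3018.33 is above potential 2449, so over time expected prices rise and SRAS shifts left until Y returns to 2449.
Long run: Y = 2449 on the AD curve gives 2449 = 4380 − 5P, so P = 386.20.

Long-run P = 386.20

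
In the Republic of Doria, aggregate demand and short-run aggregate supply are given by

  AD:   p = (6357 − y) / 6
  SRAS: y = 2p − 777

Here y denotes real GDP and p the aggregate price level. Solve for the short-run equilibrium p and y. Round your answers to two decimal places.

p = 891.75, y = 1006.50

Rearrange AD to y = 6357 − 6p.
Set AD = SRAS: 6357 − 6p = 2p − 777, so 7134 = 8p and p = 891.75.
Substituting into AD, y = 6357 − 6p = 1006.50.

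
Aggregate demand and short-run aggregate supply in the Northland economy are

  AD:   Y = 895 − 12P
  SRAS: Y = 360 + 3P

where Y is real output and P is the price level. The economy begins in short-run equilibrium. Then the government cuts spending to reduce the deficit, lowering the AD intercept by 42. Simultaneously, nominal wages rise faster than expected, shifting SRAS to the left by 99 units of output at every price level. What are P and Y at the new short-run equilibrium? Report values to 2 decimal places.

After both shocks: AD is Y = 853 − 12P and SRAS is Y = 261 + 3P.
Setting them equal: 592 = 15P, so P = 39.47.
Substituting into AD, Y = 379.40.

P = 39.47, Y = 379.40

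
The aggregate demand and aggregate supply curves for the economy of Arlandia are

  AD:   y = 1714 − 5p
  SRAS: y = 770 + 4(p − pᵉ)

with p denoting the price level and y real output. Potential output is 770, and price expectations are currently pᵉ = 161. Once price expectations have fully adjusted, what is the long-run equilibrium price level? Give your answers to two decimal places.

Short run: with pᵉ = 161, SRAS is y = 126 + 4p. Setting AD = SRAS gives 1588 = 9p, so p = 176.44 and y = 1714 − 5p = 831.78.
Output 831.78 is above potential 770, so over time expected prices rise and SRAS shifts left until y returns to 770.
Long run: y = 770 on the AD curve gives 770 = 1714 − 5p, so p = 188.80.

Long-run p = 188.80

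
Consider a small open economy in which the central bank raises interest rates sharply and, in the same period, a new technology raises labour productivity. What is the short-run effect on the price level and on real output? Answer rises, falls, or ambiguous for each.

The first event is a negative demand shock: AD shifts left, which by itself pushes P down and Y down.
The second is a favourable supply shock: SRAS shifts right, which by itself pushes P down and Y up.
Both shocks push P down, so P falls. The two shocks push Y in opposite directions, so the effect on Y is ambiguous.

Price level: falls; output: ambiguous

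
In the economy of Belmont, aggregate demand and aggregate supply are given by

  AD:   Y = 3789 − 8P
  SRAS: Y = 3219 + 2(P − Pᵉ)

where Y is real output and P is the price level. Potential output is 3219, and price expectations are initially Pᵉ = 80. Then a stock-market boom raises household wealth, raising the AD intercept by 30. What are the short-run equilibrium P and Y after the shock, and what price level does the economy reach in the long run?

Short run: P = 76, Y = 3211. Long run: P = 75.

AD shifts right: new AD is Y = 3819 − 8P. With Pᵉ = 80, SRAS is Y = 3059 + 2P.
Short run: 3819 − 8P = 3059 + 2P gives 760 = 10P, so P = 76 and Y = 3819 − 8·76 = 3211.
Y = 3211 is below potential 3219; expectations adjust and SRAS shifts right until Y = 3219.
Long run: on the new AD curve, 3219 = 3819 − 8P gives P = 75.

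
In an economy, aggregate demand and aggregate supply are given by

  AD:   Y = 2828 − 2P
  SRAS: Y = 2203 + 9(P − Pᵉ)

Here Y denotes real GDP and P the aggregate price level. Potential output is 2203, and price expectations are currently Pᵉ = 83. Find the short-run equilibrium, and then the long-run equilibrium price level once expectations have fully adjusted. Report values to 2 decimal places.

Short run: with Pᵉ = 83, SRAS is Y = 1456 + 9P. Setting AD = SRAS gives 1372 = 11P, so P = 124.73 and Y = 2828 − 2P = 2578.55.
Output 2578.55 is above potential 2203, so over time expected prices rise and SRAS shifts left until Y returns to 2203.
Long run: Y = 2203 on the AD curve gives 2203 = 2828 − 2P, so P = 312.50.

Short run: P = 124.73, Y = 2578.55. Long run: P = 312.50.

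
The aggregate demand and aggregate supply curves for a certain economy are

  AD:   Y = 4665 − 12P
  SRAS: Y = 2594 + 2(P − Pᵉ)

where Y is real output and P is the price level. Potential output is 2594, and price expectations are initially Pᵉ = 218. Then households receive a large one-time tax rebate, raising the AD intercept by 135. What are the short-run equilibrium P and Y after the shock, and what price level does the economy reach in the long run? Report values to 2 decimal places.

Short run: P = 188.71, Y = 2535.43. Long run: P = 183.83.

AD shifts right: new AD is Y = 4800 − 12P. With Pᵉ = 218, SRAS is Y = 2158 + 2P.
Short run: 4800 − 12P = 2158 + 2P gives 2642 = 14P, so P = 188.71 and Y = 4800 − 12P = 2535.43.
Y = 2535.43 is below potential 2594; expectations adjust and SRAS shifts right until Y = 2594.
Long run: on the new AD curve, 2594 = 4800 − 12P gives P = 183.83.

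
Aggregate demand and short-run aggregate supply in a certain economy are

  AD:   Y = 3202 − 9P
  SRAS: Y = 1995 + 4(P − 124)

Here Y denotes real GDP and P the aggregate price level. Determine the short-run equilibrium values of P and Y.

P = 131, Y = 2023

Write SRAS as Y = 1995 + 4P − 496 = 1499 + 4P.
Set AD = SRAS: 3202 − 9P = 1499 + 4P, so 1703 = 13P and P = 131.
Then Y = 3202 − 9·131 = 2023.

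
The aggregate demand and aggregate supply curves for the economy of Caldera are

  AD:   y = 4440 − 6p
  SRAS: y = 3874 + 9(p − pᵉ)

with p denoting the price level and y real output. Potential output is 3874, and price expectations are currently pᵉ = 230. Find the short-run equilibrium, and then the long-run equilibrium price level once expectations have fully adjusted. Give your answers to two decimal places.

Short run: with pᵉ = 230, SRAS is y = 1804 + 9p. Setting AD = SRAS gives 2636 = 15p, so p = 175.73 and y = 4440 − 6p = 3385.60.
Output 3385.60 is below potential 3874, so over time expected prices fall and SRAS shifts right until y returns to 3874.
Long run: y = 3874 on the AD curve gives 3874 = 4440 − 6p, so p = 94.33.

Short run: p = 175.73, y = 3385.60. Long run: p = 94.33.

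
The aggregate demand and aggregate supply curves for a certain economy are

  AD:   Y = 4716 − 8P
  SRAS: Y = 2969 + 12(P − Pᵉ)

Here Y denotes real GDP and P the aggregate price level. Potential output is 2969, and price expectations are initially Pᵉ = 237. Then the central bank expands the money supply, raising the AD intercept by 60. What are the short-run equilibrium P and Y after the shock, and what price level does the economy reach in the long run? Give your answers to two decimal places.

AD shifts right: new AD is Y = 4776 − 8P. With Pᵉ = 237, SRAS is Y = 125 + 12P.
Short run: 4776 − 8P = 125 + 12P gives 4651 = 20P, so P = 232.55 and Y = 4776 − 8P = 2915.60.
Y = 2915.60 is below potential 2969; expectations adjust and SRAS shifts right until Y = 2969.
Long run: on the new AD curve, 2969 = 4776 − 8P gives P = 225.88.

Short run: P = 232.55, Y = 2915.60. Long run: P = 225.88.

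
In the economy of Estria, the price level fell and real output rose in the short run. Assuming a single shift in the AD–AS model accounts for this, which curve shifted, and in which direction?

SRAS shifted right

P fell and Y rose. An AD shift moves P and Y in the same direction; an SRAS shift moves them in opposite directions.
Here P and Y moved in opposite directions, so the SRAS curve shifted.
Since Y rose, SRAS shifted right.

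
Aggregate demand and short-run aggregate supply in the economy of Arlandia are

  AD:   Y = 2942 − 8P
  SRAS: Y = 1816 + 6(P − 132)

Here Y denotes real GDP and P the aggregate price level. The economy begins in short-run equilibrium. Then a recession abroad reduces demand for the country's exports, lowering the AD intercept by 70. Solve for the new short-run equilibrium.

P = 132, Y = 1816

This is a negative demand shock: AD shifts left.
New AD: Y = 2872 − 8P.
SRAS can be written Y = 1024 + 6P.
Set AD = SRAS: 2872 − 8P = 1024 + 6P, so 1848 = 14P and P = 132.
Y = 2872 − 8·132 = 1816.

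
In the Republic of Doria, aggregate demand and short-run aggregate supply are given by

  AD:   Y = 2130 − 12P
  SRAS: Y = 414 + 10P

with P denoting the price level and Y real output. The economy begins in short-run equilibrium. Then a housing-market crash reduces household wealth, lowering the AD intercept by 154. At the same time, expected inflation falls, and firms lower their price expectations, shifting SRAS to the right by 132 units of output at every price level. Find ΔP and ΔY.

ΔP = -13, ΔY = +2

After both shocks: AD is Y = 1976 − 12P and SRAS is Y = 546 + 10P.
Setting them equal: 1430 = 22P, so P = 65.
Y = 1976 − 12·65 = 1196.
Initially P = 78, Y = 1194, so ΔP = -13 and ΔY = +2.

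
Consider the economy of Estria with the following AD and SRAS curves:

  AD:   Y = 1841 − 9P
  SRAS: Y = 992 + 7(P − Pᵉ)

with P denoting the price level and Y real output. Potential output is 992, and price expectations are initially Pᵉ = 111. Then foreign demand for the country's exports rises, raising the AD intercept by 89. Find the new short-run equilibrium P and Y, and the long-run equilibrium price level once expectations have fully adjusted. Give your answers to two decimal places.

Short run: P = 107.19, Y = 965.31. Long run: P = 104.22.

AD shifts right: new AD is Y = 1930 − 9P. With Pᵉ = 111, SRAS is Y = 215 + 7P.
Short run: 1930 − 9P = 215 + 7P gives 1715 = 16P, so P = 107.19 and Y = 1930 − 9P = 965.31.
Y = 965.31 is below potential 992; expectations adjust and SRAS shifts right until Y = 992.
Long run: on the new AD curve, 992 = 1930 − 9P gives P = 104.22.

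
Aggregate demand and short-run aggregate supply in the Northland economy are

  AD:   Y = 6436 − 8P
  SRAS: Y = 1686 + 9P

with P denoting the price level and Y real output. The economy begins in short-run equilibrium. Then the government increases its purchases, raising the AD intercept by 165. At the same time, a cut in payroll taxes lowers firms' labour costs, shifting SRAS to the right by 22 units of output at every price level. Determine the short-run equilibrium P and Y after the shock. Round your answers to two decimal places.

After both shocks: AD is Y = 6601 − 8P and SRAS is Y = 1708 + 9P.
Setting them equal: 4893 = 17P, so P = 287.82.
Substituting into AD, Y = 4298.41.

P = 287.82, Y = 4298.41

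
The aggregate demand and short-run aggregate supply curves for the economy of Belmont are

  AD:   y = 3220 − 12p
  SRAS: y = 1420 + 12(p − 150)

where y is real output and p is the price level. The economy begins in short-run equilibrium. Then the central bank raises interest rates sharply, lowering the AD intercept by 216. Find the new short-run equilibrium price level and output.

p = 141, y = 1312

This is a negative demand shock: AD shifts left.
New AD: y = 3004 − 12p.
SRAS can be written y = 12p − 380.
Set AD = SRAS: 3004 − 12p = 12p − 380, so 3384 = 24p and p = 141.
y = 3004 − 12·141 = 1312.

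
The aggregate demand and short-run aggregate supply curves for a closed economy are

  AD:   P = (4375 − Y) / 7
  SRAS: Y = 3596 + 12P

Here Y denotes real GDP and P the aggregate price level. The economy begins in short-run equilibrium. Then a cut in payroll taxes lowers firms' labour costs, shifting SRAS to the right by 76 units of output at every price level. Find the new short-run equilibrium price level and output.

P = 37, Y = 4116

This is a positive supply shock: SRAS shifts right.
New SRAS: Y = 3672 + 12P.
Set AD = SRAS: 4375 − 7P = 3672 + 12P, so 703 = 19P and P = 37.
Y = 4375 − 7·37 = 4116.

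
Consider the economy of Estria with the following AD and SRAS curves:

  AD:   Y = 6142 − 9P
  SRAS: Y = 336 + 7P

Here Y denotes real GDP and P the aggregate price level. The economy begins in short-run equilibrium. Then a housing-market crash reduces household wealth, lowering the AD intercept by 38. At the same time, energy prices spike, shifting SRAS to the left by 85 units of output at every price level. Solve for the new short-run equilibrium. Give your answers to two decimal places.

P = 365.81, Y = 2811.69

After both shocks: AD is Y = 6104 − 9P and SRAS is Y = 251 + 7P.
Setting them equal: 5853 = 16P, so P = 365.81.
Substituting into AD, Y = 2811.69.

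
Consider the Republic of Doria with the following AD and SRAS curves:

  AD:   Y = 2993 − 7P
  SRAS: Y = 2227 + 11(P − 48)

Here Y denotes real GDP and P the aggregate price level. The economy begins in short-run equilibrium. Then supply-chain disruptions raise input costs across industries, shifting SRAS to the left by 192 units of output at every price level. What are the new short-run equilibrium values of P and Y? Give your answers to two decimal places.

P = 82.56, Y = 2415.11

This is a negative supply shock: SRAS shifts left.
New SRAS: Y = 1507 + 11P.
Set AD = SRAS: 2993 − 7P = 1507 + 11P, so 1486 = 18P and P = 82.56.
Substituting into AD, Y = 2415.11.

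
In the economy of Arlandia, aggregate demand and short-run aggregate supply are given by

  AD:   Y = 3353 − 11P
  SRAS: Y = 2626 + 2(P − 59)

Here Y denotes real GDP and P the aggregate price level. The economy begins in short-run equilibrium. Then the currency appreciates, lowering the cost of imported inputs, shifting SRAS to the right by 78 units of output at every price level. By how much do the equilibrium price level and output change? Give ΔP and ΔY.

ΔP = -6, ΔY = +66

This is a positive supply shock: SRAS shifts right.
New SRAS: Y = 2586 + 2P.
Set AD = SRAS: 3353 − 11P = 2586 + 2P, so 767 = 13P and P = 59.
Y = 3353 − 11·59 = 2704.
Initially P = 65, Y = 2638, so ΔP = -6 and ΔY = +66.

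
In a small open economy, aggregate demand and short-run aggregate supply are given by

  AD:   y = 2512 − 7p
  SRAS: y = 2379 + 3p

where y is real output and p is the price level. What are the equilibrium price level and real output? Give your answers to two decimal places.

Set AD = SRAS: 2512 − 7p = 2379 + 3p, so 133 = 10p and p = 13.30.
Substituting into AD, y = 2512 − 7p = 2418.90.

p = 13.30, y = 2418.90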